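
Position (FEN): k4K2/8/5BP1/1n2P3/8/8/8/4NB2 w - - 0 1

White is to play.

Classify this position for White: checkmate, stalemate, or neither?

neither

White to move; white king on f8.
In check: no.
Legal moves for White include: Kg8, Ke8, Kg7, Kf7, Ke7, Bh8, Bd8, Bg7, Be7, Bg5, Bh4, Bxb5, Bc4, Bh3, Bd3, Bg2+, Be2, Nf3, ... (list truncated; more exist).
White has legal moves and is not in check → neither.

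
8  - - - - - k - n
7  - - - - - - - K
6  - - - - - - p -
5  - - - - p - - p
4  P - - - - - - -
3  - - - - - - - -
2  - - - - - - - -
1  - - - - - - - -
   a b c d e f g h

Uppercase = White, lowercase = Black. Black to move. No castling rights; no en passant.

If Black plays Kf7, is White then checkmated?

no

After Kf7: white king on h7; in check: no.
White is not in check, so this cannot be checkmate.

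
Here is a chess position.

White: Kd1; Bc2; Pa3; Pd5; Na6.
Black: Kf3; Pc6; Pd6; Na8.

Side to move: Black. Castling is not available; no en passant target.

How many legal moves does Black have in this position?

Black to move; king on f3.
In check: no.
Legal moves: Nc7, Nb6, Kg4, Kf4, Kg3, Ke3, Kg2, Kf2, cxd5, c5.
Count: 10.

10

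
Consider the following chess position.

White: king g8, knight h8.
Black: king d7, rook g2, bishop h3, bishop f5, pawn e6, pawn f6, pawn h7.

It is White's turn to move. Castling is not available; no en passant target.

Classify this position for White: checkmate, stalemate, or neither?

White to move; white king on g8.
In check: yes, from the black rook on g2.
Legal moves for White: Kf8, Kf7, Ng6.
White is in check but has 3 legal moves → neither.

neither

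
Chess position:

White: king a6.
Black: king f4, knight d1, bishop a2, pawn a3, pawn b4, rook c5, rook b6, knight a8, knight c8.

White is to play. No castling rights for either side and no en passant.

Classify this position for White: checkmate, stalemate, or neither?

checkmate

White to move; white king on a6.
In check: yes, from the black rook on b6.
King squares — a5: attacked by Rc5; b5: attacked by Rc5; b6: attacked by Na8; a7: attacked by Nc8; b7: attacked by Rb6.
Legal moves for White: none.
In check with no legal moves → checkmate.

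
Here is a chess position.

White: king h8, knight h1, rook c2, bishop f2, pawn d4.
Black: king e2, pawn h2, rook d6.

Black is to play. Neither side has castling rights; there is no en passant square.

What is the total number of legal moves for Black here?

4

Black to move; king on e2.
In check: yes, from the white rook on c2.
Legal moves: Kf3, Kd3, Kf1, Kd1.
Count: 4.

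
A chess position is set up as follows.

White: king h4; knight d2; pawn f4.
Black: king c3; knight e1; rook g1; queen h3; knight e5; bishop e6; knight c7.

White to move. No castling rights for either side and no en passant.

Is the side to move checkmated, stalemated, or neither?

checkmate

White to move; white king on h4.
In check: yes, from the black queen on h3.
King squares — g3: attacked by Rg1; h3: attacked by Be6; g4: attacked by Rg1; g5: attacked by Rg1; h5: attacked by Qh3.
Legal moves for White: none.
In check with no legal moves → checkmate.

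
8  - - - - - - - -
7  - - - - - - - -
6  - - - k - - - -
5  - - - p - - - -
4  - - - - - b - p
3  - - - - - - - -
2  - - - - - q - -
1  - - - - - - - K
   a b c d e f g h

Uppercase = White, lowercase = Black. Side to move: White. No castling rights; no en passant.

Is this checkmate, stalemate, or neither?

White to move; white king on h1.
In check: no.
King squares — g1: attacked by Qf2; g2: attacked by Qf2; h2: attacked by Qf2.
Legal moves for White: none.
Not in check and no legal moves → stalemate.

stalemate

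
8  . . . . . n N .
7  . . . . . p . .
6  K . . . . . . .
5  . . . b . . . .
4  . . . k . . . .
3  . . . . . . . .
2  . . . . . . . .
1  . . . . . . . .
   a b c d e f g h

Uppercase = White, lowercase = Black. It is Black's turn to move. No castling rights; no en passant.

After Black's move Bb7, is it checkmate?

no

After Bb7: white king on a6; in check: yes, from the black bishop on b7.
White has 5 legal replies: Kxb7, Ka7, Kb6, Kb5, Ka5.
In check but a legal move exists → not checkmate.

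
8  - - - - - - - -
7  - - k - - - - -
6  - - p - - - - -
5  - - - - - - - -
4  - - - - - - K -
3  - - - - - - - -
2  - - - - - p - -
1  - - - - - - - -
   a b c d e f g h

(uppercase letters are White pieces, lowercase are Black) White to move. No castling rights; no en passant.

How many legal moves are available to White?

White to move; king on g4.
In check: no.
Legal moves: Kh5, Kg5, Kf5, Kh4, Kf4, Kh3, Kg3, Kf3.
Count: 8.

8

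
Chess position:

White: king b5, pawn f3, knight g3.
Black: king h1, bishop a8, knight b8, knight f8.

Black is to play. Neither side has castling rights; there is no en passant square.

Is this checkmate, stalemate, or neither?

Black to move; black king on h1.
In check: yes, from the white knight on g3.
Legal moves for Black: Kh2, Kg2, Kg1.
Black is in check but has 3 legal moves → neither.

neither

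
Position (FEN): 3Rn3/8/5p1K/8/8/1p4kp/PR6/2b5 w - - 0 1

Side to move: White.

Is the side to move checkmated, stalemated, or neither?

White to move; white king on h6.
In check: yes, from the black bishop on c1.
King squares — g5: attacked by Bc1; h5: available; g6: available; g7: attacked by Ne8; h7: available.
Legal moves for White: Kh7, Kg6, Kh5, Rdd2, Rbd2.
White is in check but has 5 legal moves → neither.

neither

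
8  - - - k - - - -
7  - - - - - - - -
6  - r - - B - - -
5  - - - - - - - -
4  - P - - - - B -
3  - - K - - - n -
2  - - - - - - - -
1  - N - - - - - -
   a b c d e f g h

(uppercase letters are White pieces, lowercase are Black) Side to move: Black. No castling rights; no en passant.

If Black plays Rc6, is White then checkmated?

no

After Rc6: white king on c3; in check: yes, from the black rook on c6.
White has 6 legal replies: Kd4, Kd3, Kb3, Kd2, Kb2, Bc4.
In check but a legal move exists → not checkmate.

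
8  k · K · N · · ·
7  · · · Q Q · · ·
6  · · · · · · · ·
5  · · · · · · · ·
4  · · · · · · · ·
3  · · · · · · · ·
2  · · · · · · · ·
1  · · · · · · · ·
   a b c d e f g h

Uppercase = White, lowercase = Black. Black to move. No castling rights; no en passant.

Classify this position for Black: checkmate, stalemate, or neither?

stalemate

Black to move; black king on a8.
In check: no.
King squares — a7: attacked by Qd7; b7: attacked by Qd7; b8: attacked by Kc8.
Legal moves for Black: none.
Not in check and no legal moves → stalemate.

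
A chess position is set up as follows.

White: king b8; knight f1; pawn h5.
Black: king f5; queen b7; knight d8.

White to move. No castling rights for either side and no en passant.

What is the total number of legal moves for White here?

0

White to move; king on b8.
In check: yes, from the black queen on b7.
Legal moves: none.
Count: 0.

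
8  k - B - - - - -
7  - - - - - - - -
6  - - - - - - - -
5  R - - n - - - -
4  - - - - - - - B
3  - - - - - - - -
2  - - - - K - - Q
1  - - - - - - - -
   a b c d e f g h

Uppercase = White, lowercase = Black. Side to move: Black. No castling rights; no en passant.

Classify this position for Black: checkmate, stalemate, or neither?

checkmate

Black to move; black king on a8.
In check: yes, from the white rook on a5.
King squares — a7: attacked by Ra5; b7: attacked by Bc8; b8: attacked by Qh2.
Legal moves for Black: none.
In check with no legal moves → checkmate.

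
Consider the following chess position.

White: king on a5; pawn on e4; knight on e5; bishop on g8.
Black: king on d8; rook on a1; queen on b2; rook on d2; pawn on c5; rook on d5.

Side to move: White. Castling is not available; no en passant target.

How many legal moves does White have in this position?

0

White to move; king on a5.
In check: yes, from the black rook on a1.
Legal moves: none.
Count: 0.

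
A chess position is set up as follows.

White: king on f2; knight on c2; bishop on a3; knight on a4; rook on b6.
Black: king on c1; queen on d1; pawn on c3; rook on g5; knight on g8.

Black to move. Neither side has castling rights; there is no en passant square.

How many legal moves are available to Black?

2

Black to move; king on c1.
In check: yes, from the white bishop on a3.
Legal moves: Kd2, Kxc2.
Count: 2.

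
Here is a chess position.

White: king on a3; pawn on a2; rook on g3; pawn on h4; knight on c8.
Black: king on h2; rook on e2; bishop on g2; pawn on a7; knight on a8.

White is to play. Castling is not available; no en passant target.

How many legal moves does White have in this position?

White to move; king on a3.
In check: no.
Legal moves: Ne7, Nxa7, Nd6, Nb6, Rg8, Rg7, Rg6, Rg5, Rg4, Rh3+, Rf3, Re3, Rd3, Rc3, Rb3, Rxg2+, Kb4, Ka4, Kb3, h5.
Count: 20.

20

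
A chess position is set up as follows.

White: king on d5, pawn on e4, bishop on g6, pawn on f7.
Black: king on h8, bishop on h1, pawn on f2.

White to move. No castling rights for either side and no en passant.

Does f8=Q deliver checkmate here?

yes

After f8=Q: black king on h8; in check: yes, from the white queen on f8.
King squares — g7: attacked by Qf8; h7: attacked by Bg6; g8: attacked by Qf8.
Black has no legal moves → checkmate.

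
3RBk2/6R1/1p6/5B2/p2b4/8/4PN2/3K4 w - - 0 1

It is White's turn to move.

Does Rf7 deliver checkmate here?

After Rf7: black king on f8; in check: yes, from the white rook on f7.
Black has 1 legal reply: Kg8.
In check but a legal move exists → not checkmate.

no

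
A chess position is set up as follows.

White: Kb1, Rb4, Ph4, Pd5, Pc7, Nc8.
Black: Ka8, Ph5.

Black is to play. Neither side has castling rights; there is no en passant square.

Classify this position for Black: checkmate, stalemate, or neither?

Black to move; black king on a8.
In check: no.
King squares — a7: attacked by Nc8; b7: attacked by Rb4; b8: attacked by Rb4.
Legal moves for Black: none.
Not in check and no legal moves → stalemate.

stalemate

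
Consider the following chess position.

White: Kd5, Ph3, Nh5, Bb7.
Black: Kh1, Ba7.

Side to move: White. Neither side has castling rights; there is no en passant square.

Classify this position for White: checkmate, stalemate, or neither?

neither

White to move; white king on d5.
In check: no.
Legal moves for White: Bc8, Ba8, Bc6, Ba6, Ng7, Nf6, Nf4, Ng3+, Ke6+, Kd6+, Kc6, Ke5+, Ke4, Kc4+, h4.
White has 15 legal moves and is not in check → neither.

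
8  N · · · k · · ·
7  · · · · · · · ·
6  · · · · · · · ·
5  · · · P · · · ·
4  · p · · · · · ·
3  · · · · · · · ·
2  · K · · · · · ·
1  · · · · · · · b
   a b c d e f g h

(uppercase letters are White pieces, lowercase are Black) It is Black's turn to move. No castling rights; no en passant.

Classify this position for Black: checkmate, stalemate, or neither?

Black to move; black king on e8.
In check: no.
Legal moves for Black: Kf8, Kd8, Kf7, Ke7, Kd7, Bxd5, Be4, Bf3, Bg2, b3.
Black has 10 legal moves and is not in check → neither.

neither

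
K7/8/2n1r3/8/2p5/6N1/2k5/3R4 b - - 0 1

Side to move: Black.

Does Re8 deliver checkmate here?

After Re8: white king on a8; in check: yes, from the black rook on e8.
White has 2 legal replies: Kb7, Rd8.
In check but a legal move exists → not checkmate.

no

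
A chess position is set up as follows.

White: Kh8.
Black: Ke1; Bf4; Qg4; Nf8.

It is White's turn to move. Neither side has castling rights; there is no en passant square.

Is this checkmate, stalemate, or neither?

White to move; white king on h8.
In check: no.
King squares — g7: attacked by Qg4; h7: attacked by Nf8; g8: attacked by Qg4.
Legal moves for White: none.
Not in check and no legal moves → stalemate.

stalemate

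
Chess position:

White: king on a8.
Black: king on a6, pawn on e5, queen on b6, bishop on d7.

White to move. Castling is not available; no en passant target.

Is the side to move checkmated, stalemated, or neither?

White to move; white king on a8.
In check: no.
King squares — a7: attacked by Ka6; b7: attacked by Ka6; b8: attacked by Qb6.
Legal moves for White: none.
Not in check and no legal moves → stalemate.

stalemate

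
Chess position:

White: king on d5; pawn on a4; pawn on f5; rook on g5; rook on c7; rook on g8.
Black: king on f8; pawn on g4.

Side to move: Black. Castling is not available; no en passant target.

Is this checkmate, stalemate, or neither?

checkmate

Black to move; black king on f8.
In check: yes, from the white rook on g8.
King squares — e7: attacked by Rc7; f7: attacked by Rc7; g7: attacked by Rg5; e8: attacked by Rg8; g8: attacked by Rg5.
Legal moves for Black: none.
In check with no legal moves → checkmate.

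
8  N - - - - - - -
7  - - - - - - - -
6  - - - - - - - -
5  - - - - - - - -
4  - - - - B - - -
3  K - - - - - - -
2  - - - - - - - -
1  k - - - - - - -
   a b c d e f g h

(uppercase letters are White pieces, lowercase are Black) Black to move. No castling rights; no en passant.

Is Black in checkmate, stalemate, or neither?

Black to move; black king on a1.
In check: no.
King squares — b1: attacked by Be4; a2: attacked by Ka3; b2: attacked by Ka3.
Legal moves for Black: none.
Not in check and no legal moves → stalemate.

stalemate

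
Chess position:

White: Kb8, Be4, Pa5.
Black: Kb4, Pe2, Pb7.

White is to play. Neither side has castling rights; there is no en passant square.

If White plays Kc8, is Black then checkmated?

no

After Kc8: black king on b4; in check: no.
Black is not in check, so this cannot be checkmate.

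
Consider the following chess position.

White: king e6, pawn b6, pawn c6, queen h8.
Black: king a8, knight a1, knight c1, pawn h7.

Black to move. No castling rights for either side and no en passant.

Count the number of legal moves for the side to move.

0

Black to move; king on a8.
In check: yes, from the white queen on h8.
Legal moves: none.
Count: 0.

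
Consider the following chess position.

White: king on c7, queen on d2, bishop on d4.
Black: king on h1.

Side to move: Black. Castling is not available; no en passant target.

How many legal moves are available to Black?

Black to move; king on h1.
In check: no.
Legal moves: none.
Count: 0.

0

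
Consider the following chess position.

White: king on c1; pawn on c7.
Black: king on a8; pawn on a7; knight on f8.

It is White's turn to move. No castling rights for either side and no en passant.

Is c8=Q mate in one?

After c8=Q: black king on a8; in check: yes, from the white queen on c8.
King squares — a7: own pawn; b7: attacked by Qc8; b8: attacked by Qc8.
Black has no legal moves → checkmate.

yes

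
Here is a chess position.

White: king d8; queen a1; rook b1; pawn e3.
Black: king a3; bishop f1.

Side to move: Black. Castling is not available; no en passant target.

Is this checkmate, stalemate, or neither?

Black to move; black king on a3.
In check: yes, from the white queen on a1.
King squares — a2: attacked by Qa1; b2: attacked by Qa1; b3: attacked by Rb1; a4: attacked by Qa1; b4: attacked by Rb1.
Legal moves for Black: none.
In check with no legal moves → checkmate.

checkmate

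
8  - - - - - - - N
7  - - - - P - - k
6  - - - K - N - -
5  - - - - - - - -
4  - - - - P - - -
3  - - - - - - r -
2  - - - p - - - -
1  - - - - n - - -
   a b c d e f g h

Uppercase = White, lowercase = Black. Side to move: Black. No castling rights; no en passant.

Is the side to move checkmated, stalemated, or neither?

neither

Black to move; black king on h7.
In check: yes, from the white knight on f6.
Legal moves for Black: Kxh8, Kg7, Kh6.
Black is in check but has 3 legal moves → neither.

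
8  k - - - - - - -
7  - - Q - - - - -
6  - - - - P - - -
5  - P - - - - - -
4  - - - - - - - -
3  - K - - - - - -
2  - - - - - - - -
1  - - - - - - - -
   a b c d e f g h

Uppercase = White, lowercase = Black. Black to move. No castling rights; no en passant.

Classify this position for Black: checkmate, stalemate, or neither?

stalemate

Black to move; black king on a8.
In check: no.
King squares — a7: attacked by Qc7; b7: attacked by Qc7; b8: attacked by Qc7.
Legal moves for Black: none.
Not in check and no legal moves → stalemate.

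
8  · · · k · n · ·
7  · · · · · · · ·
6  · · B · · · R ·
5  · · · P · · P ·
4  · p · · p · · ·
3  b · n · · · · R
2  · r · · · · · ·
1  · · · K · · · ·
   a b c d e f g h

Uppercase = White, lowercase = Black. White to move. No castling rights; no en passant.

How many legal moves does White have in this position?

3

White to move; king on d1.
In check: yes, from the black knight on c3.
Legal moves: Ke1, Kc1, Rxc3.
Count: 3.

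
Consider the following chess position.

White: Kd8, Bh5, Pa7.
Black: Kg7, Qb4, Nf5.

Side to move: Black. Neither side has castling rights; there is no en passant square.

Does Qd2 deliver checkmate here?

After Qd2: white king on d8; in check: yes, from the black queen on d2.
White has 3 legal replies: Ke8, Kc8, Kc7.
In check but a legal move exists → not checkmate.

no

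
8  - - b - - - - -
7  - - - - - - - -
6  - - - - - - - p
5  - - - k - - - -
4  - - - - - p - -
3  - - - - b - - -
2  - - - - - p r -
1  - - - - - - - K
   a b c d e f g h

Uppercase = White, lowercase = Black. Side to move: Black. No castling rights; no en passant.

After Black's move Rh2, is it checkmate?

no

After Rh2: white king on h1; in check: yes, from the black rook on h2.
White has 1 legal reply: Kxh2.
In check but a legal move exists → not checkmate.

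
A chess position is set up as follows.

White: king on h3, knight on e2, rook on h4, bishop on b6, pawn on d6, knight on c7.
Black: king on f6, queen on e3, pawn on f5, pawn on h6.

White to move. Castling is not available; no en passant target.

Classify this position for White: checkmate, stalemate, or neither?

White to move; white king on h3.
In check: yes, from the black queen on e3.
King squares — g2: available; h2: available; g3: attacked by Qe3; g4: attacked by Pf5; h4: own rook.
Legal moves for White: Kh2, Kg2, Bxe3, Ng3.
White is in check but has 4 legal moves → neither.

neither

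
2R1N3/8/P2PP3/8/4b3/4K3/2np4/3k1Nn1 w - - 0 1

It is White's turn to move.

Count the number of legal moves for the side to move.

4

White to move; king on e3.
In check: yes, from the black knight on c2.
Legal moves: Kf4, Kxe4, Kf2, Rxc2.
Count: 4.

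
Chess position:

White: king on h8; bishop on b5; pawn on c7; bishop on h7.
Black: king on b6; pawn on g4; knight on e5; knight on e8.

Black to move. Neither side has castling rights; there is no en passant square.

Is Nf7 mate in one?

no

After Nf7: white king on h8; in check: yes, from the black knight on f7.
White has 1 legal reply: Kg8.
In check but a legal move exists → not checkmate.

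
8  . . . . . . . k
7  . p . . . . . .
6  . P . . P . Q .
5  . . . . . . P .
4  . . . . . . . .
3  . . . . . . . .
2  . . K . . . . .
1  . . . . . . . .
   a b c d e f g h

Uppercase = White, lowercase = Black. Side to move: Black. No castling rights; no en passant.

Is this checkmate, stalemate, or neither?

Black to move; black king on h8.
In check: no.
King squares — g7: attacked by Qg6; h7: attacked by Qg6; g8: attacked by Qg6.
Legal moves for Black: none.
Not in check and no legal moves → stalemate.

stalemate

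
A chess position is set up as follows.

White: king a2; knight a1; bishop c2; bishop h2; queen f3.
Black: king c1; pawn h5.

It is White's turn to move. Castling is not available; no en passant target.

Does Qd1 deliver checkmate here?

yes

After Qd1: black king on c1; in check: yes, from the white queen on d1.
King squares — b1: attacked by Qd1; d1: attacked by Bc2; b2: attacked by Ka2; c2: attacked by Na1; d2: attacked by Qd1.
Black has no legal moves → checkmate.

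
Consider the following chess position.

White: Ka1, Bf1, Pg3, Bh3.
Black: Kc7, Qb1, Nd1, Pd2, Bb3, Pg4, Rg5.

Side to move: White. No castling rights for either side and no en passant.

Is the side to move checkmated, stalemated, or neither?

White to move; white king on a1.
In check: yes, from the black queen on b1.
Legal moves for White: Kxb1.
White is in check but has 1 legal move → neither.

neither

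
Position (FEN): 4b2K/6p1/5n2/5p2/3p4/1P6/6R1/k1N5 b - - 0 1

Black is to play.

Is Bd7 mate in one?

no

After Bd7: white king on h8; in check: no.
White is not in check, so this cannot be checkmate.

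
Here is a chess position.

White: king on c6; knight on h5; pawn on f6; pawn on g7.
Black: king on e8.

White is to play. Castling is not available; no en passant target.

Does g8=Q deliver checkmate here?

After g8=Q: black king on e8; in check: yes, from the white queen on g8.
King squares — d7: attacked by Kc6; e7: attacked by Pf6; f7: attacked by Qg8; d8: attacked by Qg8; f8: attacked by Qg8.
Black has no legal moves → checkmate.

yes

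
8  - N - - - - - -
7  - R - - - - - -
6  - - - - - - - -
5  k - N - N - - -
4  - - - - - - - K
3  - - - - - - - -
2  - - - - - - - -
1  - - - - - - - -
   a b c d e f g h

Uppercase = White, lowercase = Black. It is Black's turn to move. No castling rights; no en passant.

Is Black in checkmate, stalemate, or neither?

stalemate

Black to move; black king on a5.
In check: no.
King squares — a4: attacked by Nc5; b4: attacked by Rb7; b5: attacked by Rb7; a6: attacked by Nc5; b6: attacked by Rb7.
Legal moves for Black: none.
Not in check and no legal moves → stalemate.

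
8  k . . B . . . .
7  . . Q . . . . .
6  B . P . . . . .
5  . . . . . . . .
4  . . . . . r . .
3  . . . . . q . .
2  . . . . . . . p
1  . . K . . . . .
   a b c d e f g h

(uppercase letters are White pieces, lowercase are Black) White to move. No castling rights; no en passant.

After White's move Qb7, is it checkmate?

After Qb7: black king on a8; in check: yes, from the white queen on b7.
King squares — a7: attacked by Qb7; b7: attacked by Ba6; b8: attacked by Qb7.
Black has no legal moves → checkmate.

yes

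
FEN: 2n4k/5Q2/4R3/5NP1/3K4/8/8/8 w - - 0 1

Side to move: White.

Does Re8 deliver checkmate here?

yes

After Re8: black king on h8; in check: yes, from the white rook on e8.
King squares — g7: attacked by Nf5; h7: attacked by Qf7; g8: attacked by Qf7.
Black has no legal moves → checkmate.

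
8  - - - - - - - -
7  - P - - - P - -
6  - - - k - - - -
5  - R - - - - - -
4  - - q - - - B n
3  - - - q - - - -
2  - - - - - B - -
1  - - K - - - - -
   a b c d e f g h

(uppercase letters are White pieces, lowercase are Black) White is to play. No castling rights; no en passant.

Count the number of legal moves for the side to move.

White to move; king on c1.
In check: yes, from the black queen on c4.
Legal moves: Kb2.
Count: 1.

1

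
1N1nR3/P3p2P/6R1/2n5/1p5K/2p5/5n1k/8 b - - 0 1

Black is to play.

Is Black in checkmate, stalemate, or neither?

Black to move; black king on h2.
In check: no.
Legal moves for Black include: Nf7, Ndb7, Nde6, Nc6, Nd7, Ncb7, Nce6, Na6, Nce4, Na4, Ncd3, Nb3, Kh1, Ng4, Nfe4, Nh3, Nfd3, Nh1, ... (list truncated; more exist).
Black has legal moves and is not in check → neither.

neither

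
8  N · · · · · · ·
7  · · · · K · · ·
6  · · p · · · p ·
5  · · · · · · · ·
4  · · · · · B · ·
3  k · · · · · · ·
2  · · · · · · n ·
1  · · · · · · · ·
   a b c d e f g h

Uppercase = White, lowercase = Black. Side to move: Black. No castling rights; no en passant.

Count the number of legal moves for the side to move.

11

Black to move; king on a3.
In check: no.
Legal moves: Kb4, Ka4, Kb3, Kb2, Ka2, Nh4, Nxf4, Ne3, Ne1, g5, c5.
Count: 11.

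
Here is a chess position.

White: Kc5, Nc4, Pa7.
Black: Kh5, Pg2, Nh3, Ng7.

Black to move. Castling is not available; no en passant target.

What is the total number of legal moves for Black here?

Black to move; king on h5.
In check: no.
Legal moves: Ne8, Ne6+, Nf5, Kh6, Kg6, Kg5, Kh4, Kg4, Ng5, Nf4, Nf2, Ng1, g1=Q+, g1=R, g1=B+, g1=N.
Count: 16.

16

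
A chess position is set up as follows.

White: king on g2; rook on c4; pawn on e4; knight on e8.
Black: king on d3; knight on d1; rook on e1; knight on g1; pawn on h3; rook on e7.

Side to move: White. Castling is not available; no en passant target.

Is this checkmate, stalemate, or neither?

White to move; white king on g2.
In check: yes, from the black pawn on h3.
King squares — f1: attacked by Re1; g1: attacked by Re1; h1: available; f2: attacked by Nd1; h2: available; f3: attacked by Ng1; g3: available; h3: attacked by Ng1.
Legal moves for White: Kg3, Kh2, Kh1.
White is in check but has 3 legal moves → neither.

neither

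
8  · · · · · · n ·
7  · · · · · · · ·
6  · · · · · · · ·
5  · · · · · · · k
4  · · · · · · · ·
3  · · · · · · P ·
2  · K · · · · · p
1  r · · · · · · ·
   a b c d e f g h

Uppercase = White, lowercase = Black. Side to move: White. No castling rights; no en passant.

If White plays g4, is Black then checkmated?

After g4: black king on h5; in check: yes, from the white pawn on g4.
Black has 5 legal replies: Kh6, Kg6, Kg5, Kh4, Kxg4.
In check but a legal move exists → not checkmate.

no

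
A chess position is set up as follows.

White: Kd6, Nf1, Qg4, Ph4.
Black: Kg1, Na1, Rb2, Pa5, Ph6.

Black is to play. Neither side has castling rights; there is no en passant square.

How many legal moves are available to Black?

4

Black to move; king on g1.
In check: yes, from the white queen on g4.
Legal moves: Kf2, Kh1, Kxf1, Rg2.
Count: 4.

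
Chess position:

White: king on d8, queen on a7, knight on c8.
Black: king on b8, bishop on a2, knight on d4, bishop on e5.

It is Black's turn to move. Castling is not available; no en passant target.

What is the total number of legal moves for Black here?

0

Black to move; king on b8.
In check: yes, from the white queen on a7.
Legal moves: none.
Count: 0.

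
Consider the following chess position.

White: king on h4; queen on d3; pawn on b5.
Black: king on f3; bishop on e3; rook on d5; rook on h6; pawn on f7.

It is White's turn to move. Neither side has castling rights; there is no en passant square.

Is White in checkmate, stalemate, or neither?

checkmate

White to move; white king on h4.
In check: yes, from the black rook on h6.
King squares — g3: attacked by Kf3; h3: attacked by Rh6; g4: attacked by Kf3; g5: attacked by Be3; h5: attacked by Rd5.
Legal moves for White: none.
In check with no legal moves → checkmate.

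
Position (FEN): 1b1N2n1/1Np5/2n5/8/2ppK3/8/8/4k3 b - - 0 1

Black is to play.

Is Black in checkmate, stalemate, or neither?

neither

Black to move; black king on e1.
In check: no.
Legal moves for Black: Nge7, Nh6, Nf6+, Ba7, Nxd8, Nce7, Na7, Ne5, Na5, Nb4, Kf2, Ke2, Kd2, Kf1, Kd1, d3, c3.
Black has 17 legal moves and is not in check → neither.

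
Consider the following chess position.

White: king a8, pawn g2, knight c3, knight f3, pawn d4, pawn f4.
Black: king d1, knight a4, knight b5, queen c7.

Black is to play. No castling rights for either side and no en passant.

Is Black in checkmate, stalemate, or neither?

Black to move; black king on d1.
In check: yes, from the white knight on c3.
King squares — c1: available; e1: attacked by Nf3; c2: available; d2: attacked by Nf3; e2: attacked by Nc3.
Legal moves for Black: Kc2, Kc1, Qxc3, Nbxc3, Naxc3.
Black is in check but has 5 legal moves → neither.

neither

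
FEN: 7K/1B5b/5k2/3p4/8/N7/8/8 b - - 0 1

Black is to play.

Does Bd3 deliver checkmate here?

no

After Bd3: white king on h8; in check: no.
White is not in check, so this cannot be checkmate.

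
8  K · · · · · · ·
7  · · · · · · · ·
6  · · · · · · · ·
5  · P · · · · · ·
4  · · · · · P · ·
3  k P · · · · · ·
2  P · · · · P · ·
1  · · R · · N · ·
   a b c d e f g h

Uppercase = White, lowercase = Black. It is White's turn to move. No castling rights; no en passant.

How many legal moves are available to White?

White to move; king on a8.
In check: no.
Legal moves: Kb8, Kb7, Ka7, Ng3, Ne3, Nh2, Nd2, Rc8, Rc7, Rc6, Rc5, Rc4, Rc3, Rc2, Re1, Rd1, Rb1, Ra1, b6, f5, b4, f3.
Count: 22.

22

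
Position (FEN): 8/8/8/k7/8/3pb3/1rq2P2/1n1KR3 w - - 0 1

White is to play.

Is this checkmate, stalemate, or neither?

checkmate

White to move; white king on d1.
In check: yes, from the black queen on c2.
King squares — c1: attacked by Qc2; e1: own rook; c2: attacked by Rb2; d2: attacked by Nb1; e2: attacked by Qc2.
Legal moves for White: none.
In check with no legal moves → checkmate.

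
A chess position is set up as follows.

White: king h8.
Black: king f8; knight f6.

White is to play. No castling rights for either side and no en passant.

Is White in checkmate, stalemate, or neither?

stalemate

White to move; white king on h8.
In check: no.
King squares — g7: attacked by Kf8; h7: attacked by Nf6; g8: attacked by Nf6.
Legal moves for White: none.
Not in check and no legal moves → stalemate.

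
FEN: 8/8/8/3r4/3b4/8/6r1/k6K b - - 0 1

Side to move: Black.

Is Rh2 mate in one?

no

After Rh2: white king on h1; in check: yes, from the black rook on h2.
White has 1 legal reply: Kxh2.
In check but a legal move exists → not checkmate.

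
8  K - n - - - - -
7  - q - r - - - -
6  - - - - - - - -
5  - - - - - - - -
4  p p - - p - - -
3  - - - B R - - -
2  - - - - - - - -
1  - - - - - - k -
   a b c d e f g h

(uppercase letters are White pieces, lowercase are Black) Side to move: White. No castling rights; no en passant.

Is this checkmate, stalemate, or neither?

White to move; white king on a8.
In check: yes, from the black queen on b7.
King squares — a7: attacked by Qb7; b7: attacked by Rd7; b8: attacked by Qb7.
Legal moves for White: none.
In check with no legal moves → checkmate.

checkmate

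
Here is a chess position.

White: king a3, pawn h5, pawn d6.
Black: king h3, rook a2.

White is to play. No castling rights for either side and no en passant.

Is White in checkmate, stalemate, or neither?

White to move; white king on a3.
In check: yes, from the black rook on a2.
King squares — a2: available; b2: attacked by Ra2; b3: available; a4: attacked by Ra2; b4: available.
Legal moves for White: Kb4, Kb3, Kxa2.
White is in check but has 3 legal moves → neither.

neither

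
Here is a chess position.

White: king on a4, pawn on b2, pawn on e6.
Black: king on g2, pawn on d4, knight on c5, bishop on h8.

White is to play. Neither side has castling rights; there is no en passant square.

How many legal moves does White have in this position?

White to move; king on a4.
In check: yes, from the black knight on c5.
Legal moves: Kb5, Ka5, Kb4, Ka3.
Count: 4.

4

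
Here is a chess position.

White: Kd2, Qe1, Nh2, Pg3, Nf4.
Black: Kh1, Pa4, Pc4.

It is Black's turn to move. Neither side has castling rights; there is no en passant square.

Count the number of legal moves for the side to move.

Black to move; king on h1.
In check: yes, from the white queen on e1.
Legal moves: Kxh2.
Count: 1.

1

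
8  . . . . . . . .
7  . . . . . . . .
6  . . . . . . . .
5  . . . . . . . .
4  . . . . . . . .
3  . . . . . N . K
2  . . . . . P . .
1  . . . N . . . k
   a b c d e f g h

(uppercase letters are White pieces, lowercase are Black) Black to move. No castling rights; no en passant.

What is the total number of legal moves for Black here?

0

Black to move; king on h1.
In check: no.
Legal moves: none.
Count: 0.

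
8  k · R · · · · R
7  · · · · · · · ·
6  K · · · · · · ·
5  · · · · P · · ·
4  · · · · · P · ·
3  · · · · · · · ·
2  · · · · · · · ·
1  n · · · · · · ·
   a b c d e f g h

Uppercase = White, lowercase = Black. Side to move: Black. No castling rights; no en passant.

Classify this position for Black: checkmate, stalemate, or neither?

Black to move; black king on a8.
In check: yes, from the white rook on c8.
King squares — a7: attacked by Ka6; b7: attacked by Ka6; b8: attacked by Rc8.
Legal moves for Black: none.
In check with no legal moves → checkmate.

checkmate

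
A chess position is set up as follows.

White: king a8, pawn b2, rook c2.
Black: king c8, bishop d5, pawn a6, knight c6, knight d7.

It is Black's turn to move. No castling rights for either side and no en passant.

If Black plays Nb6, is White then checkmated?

yes

After Nb6: white king on a8; in check: yes, from the black knight on b6.
King squares — a7: attacked by Nc6; b7: attacked by Kc8; b8: attacked by Nc6.
White has no legal moves → checkmate.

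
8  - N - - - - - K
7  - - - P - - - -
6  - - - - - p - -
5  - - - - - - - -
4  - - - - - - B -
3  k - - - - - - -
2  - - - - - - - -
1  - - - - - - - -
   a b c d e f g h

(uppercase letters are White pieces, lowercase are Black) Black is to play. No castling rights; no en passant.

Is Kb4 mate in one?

After Kb4: white king on h8; in check: no.
White is not in check, so this cannot be checkmate.

no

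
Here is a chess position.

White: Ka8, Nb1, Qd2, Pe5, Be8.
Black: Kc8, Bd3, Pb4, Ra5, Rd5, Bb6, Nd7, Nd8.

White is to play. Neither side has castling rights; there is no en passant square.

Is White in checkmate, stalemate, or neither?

checkmate

White to move; white king on a8.
In check: yes, from the black rook on a5.
King squares — a7: attacked by Ra5; b7: attacked by Kc8; b8: attacked by Nd7.
Legal moves for White: none.
In check with no legal moves → checkmate.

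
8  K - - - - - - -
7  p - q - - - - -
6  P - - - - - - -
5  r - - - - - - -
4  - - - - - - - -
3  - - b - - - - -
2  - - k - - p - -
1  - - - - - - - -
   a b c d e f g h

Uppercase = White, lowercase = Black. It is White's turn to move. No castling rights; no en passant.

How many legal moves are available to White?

White to move; king on a8.
In check: no.
Legal moves: none.
Count: 0.

0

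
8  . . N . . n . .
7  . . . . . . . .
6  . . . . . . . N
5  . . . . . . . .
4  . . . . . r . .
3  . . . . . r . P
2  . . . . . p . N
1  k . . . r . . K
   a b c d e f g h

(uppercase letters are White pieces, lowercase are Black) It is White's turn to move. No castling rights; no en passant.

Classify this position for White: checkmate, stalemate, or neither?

neither

White to move; white king on h1.
In check: yes, from the black rook on e1.
King squares — g1: attacked by Re1; g2: available; h2: own knight.
Legal moves for White: Kg2, Nf1.
White is in check but has 2 legal moves → neither.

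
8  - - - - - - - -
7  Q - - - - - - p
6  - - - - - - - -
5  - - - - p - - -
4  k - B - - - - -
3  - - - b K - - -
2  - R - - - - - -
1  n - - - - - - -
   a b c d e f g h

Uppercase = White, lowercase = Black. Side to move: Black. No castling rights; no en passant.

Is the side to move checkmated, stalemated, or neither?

checkmate

Black to move; black king on a4.
In check: yes, from the white queen on a7.
King squares — a3: attacked by Qa7; b3: attacked by Rb2; b4: attacked by Rb2; a5: attacked by Qa7; b5: attacked by Rb2.
Legal moves for Black: none.
In check with no legal moves → checkmate.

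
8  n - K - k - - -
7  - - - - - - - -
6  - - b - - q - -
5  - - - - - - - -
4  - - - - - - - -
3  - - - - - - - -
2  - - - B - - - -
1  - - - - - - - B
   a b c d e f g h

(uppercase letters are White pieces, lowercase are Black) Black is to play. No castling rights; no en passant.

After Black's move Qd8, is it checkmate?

yes

After Qd8: white king on c8; in check: yes, from the black queen on d8.
King squares — b7: attacked by Bc6; c7: attacked by Na8; d7: attacked by Bc6; b8: attacked by Qd8; d8: attacked by Ke8.
White has no legal moves → checkmate.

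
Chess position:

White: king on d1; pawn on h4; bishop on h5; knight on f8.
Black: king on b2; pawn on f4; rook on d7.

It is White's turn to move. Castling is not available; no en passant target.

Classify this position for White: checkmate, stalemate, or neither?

White to move; white king on d1.
In check: yes, from the black rook on d7.
King squares — c1: attacked by Kb2; e1: available; c2: attacked by Kb2; d2: attacked by Rd7; e2: available.
Legal moves for White: Ke2, Ke1, Nxd7.
White is in check but has 3 legal moves → neither.

neither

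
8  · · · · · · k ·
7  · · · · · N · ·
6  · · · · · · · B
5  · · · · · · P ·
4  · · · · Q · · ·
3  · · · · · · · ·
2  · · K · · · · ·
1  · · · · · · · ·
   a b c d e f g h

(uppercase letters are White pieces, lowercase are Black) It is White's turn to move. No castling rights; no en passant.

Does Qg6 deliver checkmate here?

yes

After Qg6: black king on g8; in check: yes, from the white queen on g6.
King squares — f7: attacked by Qg6; g7: attacked by Qg6; h7: attacked by Qg6; f8: attacked by Bh6; h8: attacked by Nf7.
Black has no legal moves → checkmate.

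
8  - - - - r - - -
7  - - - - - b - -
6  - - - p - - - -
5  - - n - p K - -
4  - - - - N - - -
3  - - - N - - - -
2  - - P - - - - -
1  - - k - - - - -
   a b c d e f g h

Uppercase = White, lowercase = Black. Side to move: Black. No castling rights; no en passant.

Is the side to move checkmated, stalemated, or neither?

neither

Black to move; black king on c1.
In check: yes, from the white knight on d3.
King squares — b1: available; d1: available; b2: attacked by Nd3; c2: available; d2: attacked by Ne4.
Legal moves for Black: Kxc2, Kd1, Kb1, Nxd3.
Black is in check but has 4 legal moves → neither.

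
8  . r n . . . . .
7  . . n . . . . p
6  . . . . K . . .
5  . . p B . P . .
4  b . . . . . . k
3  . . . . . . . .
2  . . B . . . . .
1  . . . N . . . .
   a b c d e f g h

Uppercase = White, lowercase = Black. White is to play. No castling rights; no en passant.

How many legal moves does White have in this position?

White to move; king on e6.
In check: yes, from the black knight on c7.
Legal moves: Kf7, Kf6, Ke5.
Count: 3.

3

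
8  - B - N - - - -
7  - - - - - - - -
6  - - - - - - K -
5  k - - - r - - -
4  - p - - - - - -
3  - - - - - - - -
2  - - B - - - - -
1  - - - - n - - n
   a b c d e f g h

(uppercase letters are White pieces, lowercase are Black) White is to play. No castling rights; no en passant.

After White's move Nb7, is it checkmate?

no

After Nb7: black king on a5; in check: yes, from the white knight on b7.
Black has 3 legal replies: Kb6, Ka6, Kb5.
In check but a legal move exists → not checkmate.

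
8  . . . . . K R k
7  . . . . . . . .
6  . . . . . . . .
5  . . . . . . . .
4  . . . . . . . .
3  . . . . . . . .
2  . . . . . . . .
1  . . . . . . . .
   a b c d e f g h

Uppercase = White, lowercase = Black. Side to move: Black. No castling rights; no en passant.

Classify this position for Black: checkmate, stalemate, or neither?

Black to move; black king on h8.
In check: yes, from the white rook on g8.
King squares — g7: attacked by Kf8; h7: available; g8: attacked by Kf8.
Legal moves for Black: Kh7.
Black is in check but has 1 legal move → neither.

neither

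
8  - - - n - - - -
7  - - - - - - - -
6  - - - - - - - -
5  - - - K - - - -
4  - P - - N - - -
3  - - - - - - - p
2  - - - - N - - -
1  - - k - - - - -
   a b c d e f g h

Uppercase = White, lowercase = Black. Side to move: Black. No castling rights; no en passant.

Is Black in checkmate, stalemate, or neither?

neither

Black to move; black king on c1.
In check: yes, from the white knight on e2.
King squares — b1: available; d1: available; b2: available; c2: available; d2: attacked by Ne4.
Legal moves for Black: Kc2, Kb2, Kd1, Kb1.
Black is in check but has 4 legal moves → neither.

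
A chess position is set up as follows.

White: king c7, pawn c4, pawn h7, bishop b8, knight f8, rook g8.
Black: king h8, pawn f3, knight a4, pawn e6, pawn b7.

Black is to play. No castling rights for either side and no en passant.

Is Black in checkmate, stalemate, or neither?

Black to move; black king on h8.
In check: yes, from the white rook on g8.
King squares — g7: attacked by Rg8; h7: attacked by Nf8; g8: attacked by Ph7.
Legal moves for Black: none.
In check with no legal moves → checkmate.

checkmate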